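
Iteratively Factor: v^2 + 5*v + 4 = (v + 4)*(v + 1)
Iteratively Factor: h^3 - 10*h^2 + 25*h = (h)*(h^2 - 10*h + 25) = h*(h - 5)*(h - 5)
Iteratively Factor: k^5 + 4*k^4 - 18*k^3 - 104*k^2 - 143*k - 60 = (k - 5)*(k^4 + 9*k^3 + 27*k^2 + 31*k + 12) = (k - 5)*(k + 4)*(k^3 + 5*k^2 + 7*k + 3) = (k - 5)*(k + 1)*(k + 4)*(k^2 + 4*k + 3) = (k - 5)*(k + 1)^2*(k + 4)*(k + 3)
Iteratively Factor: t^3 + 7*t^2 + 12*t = (t + 4)*(t^2 + 3*t) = (t + 3)*(t + 4)*(t)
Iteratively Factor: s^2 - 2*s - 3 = (s - 3)*(s + 1)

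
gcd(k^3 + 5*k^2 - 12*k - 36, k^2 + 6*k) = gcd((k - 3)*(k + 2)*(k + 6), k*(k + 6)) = k + 6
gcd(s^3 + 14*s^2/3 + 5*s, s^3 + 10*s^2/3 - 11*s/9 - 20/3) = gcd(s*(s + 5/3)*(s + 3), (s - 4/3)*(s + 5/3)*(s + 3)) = s^2 + 14*s/3 + 5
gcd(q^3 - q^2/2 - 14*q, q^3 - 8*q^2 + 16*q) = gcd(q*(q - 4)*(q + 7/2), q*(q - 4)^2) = q^2 - 4*q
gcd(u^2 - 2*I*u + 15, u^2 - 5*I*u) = u - 5*I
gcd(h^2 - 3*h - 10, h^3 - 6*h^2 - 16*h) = h + 2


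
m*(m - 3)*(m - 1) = m^3 - 4*m^2 + 3*m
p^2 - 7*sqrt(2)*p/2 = p*(p - 7*sqrt(2)/2)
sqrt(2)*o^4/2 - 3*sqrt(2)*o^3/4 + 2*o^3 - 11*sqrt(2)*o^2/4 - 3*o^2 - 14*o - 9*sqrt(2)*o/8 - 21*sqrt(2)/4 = (o - 7/2)*(o + sqrt(2)/2)*(o + 3*sqrt(2)/2)*(sqrt(2)*o/2 + sqrt(2))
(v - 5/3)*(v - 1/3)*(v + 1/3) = v^3 - 5*v^2/3 - v/9 + 5/27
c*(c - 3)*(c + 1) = c^3 - 2*c^2 - 3*c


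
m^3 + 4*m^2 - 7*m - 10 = (m - 2)*(m + 1)*(m + 5)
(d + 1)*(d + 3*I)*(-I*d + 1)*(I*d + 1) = d^4 + d^3 + 3*I*d^3 + d^2 + 3*I*d^2 + d + 3*I*d + 3*I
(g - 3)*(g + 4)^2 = g^3 + 5*g^2 - 8*g - 48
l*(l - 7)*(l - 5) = l^3 - 12*l^2 + 35*l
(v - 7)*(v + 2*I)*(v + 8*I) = v^3 - 7*v^2 + 10*I*v^2 - 16*v - 70*I*v + 112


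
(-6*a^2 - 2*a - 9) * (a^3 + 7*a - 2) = -6*a^5 - 2*a^4 - 51*a^3 - 2*a^2 - 59*a + 18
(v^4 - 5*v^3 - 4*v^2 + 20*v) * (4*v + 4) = 4*v^5 - 16*v^4 - 36*v^3 + 64*v^2 + 80*v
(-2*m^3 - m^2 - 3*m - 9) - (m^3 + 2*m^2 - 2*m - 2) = -3*m^3 - 3*m^2 - m - 7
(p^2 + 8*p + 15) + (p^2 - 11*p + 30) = 2*p^2 - 3*p + 45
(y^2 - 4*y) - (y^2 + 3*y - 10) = 10 - 7*y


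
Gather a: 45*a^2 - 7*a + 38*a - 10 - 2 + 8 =45*a^2 + 31*a - 4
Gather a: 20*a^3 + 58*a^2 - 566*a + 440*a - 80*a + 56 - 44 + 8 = 20*a^3 + 58*a^2 - 206*a + 20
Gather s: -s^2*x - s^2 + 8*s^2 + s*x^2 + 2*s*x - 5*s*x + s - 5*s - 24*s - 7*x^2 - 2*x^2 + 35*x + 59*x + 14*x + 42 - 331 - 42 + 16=s^2*(7 - x) + s*(x^2 - 3*x - 28) - 9*x^2 + 108*x - 315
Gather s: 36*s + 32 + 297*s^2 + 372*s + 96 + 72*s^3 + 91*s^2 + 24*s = 72*s^3 + 388*s^2 + 432*s + 128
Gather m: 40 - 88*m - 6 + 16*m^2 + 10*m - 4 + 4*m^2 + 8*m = 20*m^2 - 70*m + 30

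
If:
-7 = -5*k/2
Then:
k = 14/5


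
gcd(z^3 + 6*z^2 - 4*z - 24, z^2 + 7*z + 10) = z + 2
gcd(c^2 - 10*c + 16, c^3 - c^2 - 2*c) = c - 2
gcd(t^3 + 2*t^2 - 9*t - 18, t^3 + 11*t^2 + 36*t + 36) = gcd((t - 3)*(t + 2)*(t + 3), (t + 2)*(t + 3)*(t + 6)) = t^2 + 5*t + 6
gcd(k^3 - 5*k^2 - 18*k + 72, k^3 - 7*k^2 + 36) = k^2 - 9*k + 18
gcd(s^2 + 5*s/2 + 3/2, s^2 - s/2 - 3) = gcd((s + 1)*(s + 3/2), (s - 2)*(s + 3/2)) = s + 3/2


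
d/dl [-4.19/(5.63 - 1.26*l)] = -5.2794/(1.26*l - 5.63)^2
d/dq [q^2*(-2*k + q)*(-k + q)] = q*(4*k^2 - 9*k*q + 4*q^2)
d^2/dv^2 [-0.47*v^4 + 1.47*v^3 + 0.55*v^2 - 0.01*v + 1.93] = -5.64*v^2 + 8.82*v + 1.1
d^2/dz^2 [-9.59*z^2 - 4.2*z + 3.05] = -19.1800000000000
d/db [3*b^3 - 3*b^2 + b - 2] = 9*b^2 - 6*b + 1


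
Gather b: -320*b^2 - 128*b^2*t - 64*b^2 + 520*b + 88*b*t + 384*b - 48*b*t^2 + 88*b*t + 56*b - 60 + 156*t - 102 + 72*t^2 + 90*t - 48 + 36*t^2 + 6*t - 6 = b^2*(-128*t - 384) + b*(-48*t^2 + 176*t + 960) + 108*t^2 + 252*t - 216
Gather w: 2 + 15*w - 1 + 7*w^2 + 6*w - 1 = 7*w^2 + 21*w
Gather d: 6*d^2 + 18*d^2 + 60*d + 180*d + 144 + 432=24*d^2 + 240*d + 576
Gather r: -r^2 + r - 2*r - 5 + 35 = -r^2 - r + 30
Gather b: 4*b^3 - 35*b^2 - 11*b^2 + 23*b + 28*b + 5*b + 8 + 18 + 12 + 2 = 4*b^3 - 46*b^2 + 56*b + 40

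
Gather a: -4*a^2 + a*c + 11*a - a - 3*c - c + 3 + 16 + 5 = -4*a^2 + a*(c + 10) - 4*c + 24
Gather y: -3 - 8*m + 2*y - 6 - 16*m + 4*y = -24*m + 6*y - 9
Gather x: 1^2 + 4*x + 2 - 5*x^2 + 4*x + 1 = -5*x^2 + 8*x + 4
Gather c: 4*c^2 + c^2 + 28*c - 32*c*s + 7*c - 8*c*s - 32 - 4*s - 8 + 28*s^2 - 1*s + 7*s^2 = 5*c^2 + c*(35 - 40*s) + 35*s^2 - 5*s - 40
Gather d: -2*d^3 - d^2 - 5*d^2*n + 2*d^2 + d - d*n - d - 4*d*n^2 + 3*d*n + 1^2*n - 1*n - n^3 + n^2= -2*d^3 + d^2*(1 - 5*n) + d*(-4*n^2 + 2*n) - n^3 + n^2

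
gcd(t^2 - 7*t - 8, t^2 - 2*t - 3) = t + 1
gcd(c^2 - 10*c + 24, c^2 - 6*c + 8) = c - 4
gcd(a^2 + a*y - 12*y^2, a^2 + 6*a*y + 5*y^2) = 1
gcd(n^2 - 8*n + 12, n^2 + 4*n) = 1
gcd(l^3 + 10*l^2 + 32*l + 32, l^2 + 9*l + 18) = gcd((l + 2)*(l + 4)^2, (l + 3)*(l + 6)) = 1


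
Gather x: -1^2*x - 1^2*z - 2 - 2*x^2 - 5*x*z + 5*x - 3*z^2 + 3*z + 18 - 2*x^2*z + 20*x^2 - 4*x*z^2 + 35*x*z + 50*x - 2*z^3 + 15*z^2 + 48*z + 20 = x^2*(18 - 2*z) + x*(-4*z^2 + 30*z + 54) - 2*z^3 + 12*z^2 + 50*z + 36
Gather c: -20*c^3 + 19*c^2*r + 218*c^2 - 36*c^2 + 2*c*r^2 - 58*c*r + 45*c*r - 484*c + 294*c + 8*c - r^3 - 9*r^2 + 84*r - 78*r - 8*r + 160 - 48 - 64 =-20*c^3 + c^2*(19*r + 182) + c*(2*r^2 - 13*r - 182) - r^3 - 9*r^2 - 2*r + 48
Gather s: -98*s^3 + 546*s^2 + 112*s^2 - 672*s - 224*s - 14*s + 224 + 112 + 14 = -98*s^3 + 658*s^2 - 910*s + 350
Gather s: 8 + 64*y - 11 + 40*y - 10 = 104*y - 13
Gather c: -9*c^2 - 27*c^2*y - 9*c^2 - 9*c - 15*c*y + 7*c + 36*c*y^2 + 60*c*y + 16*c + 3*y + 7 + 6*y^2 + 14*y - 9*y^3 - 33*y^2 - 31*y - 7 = c^2*(-27*y - 18) + c*(36*y^2 + 45*y + 14) - 9*y^3 - 27*y^2 - 14*y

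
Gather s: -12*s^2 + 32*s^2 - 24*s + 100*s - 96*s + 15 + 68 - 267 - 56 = 20*s^2 - 20*s - 240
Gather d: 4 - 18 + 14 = 0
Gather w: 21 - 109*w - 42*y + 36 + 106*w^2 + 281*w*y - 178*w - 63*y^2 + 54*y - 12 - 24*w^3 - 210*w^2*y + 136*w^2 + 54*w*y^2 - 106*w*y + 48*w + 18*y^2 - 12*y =-24*w^3 + w^2*(242 - 210*y) + w*(54*y^2 + 175*y - 239) - 45*y^2 + 45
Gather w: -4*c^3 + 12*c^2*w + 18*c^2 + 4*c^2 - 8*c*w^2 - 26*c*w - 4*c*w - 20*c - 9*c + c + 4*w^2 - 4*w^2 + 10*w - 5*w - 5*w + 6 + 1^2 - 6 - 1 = -4*c^3 + 22*c^2 - 8*c*w^2 - 28*c + w*(12*c^2 - 30*c)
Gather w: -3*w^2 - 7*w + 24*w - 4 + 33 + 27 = -3*w^2 + 17*w + 56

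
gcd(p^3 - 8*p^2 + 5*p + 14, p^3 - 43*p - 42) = p^2 - 6*p - 7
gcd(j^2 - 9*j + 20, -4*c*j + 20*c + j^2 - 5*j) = j - 5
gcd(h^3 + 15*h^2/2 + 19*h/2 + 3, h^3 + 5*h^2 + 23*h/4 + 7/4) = h^2 + 3*h/2 + 1/2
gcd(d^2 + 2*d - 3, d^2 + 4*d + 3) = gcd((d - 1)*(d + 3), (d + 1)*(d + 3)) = d + 3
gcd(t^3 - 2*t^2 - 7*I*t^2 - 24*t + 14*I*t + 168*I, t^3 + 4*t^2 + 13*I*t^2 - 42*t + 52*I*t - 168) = t + 4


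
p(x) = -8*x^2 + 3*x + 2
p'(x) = 3 - 16*x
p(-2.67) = -63.04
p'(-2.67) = 45.72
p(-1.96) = -34.61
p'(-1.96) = 34.36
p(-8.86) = -652.58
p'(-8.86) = 144.76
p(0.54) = 1.29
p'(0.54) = -5.64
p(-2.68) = -63.50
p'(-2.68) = 45.88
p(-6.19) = -323.10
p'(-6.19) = 102.04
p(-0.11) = 1.57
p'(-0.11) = 4.76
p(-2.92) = -74.97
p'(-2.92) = 49.72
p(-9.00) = -673.00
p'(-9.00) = 147.00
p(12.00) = -1114.00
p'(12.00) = -189.00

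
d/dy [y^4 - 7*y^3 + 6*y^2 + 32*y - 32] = 4*y^3 - 21*y^2 + 12*y + 32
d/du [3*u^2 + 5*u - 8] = 6*u + 5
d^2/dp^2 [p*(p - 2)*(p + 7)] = 6*p + 10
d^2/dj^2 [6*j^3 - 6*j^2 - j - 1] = 36*j - 12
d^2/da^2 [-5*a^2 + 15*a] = -10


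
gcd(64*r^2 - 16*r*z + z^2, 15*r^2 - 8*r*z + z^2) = 1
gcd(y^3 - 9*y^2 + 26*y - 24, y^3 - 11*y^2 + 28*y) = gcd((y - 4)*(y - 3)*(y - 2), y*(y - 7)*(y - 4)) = y - 4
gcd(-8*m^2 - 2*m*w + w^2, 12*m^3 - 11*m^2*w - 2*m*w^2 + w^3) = -4*m + w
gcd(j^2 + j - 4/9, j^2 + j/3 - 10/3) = 1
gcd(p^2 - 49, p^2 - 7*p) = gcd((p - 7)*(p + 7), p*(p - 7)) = p - 7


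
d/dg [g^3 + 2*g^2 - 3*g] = 3*g^2 + 4*g - 3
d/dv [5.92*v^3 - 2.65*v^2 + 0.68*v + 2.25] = 17.76*v^2 - 5.3*v + 0.68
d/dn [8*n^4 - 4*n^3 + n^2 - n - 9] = 32*n^3 - 12*n^2 + 2*n - 1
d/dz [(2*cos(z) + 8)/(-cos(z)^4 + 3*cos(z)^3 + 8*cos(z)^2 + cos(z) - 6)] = 2*(-3*(1 - cos(2*z))^2/4 + 113*cos(z)/2 + 19*cos(2*z) - 5*cos(3*z)/2 + 32)*sin(z)/(-cos(z)^4 + 3*cos(z)^3 + 8*cos(z)^2 + cos(z) - 6)^2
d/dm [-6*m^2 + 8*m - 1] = 8 - 12*m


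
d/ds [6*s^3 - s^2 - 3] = 2*s*(9*s - 1)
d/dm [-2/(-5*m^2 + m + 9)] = 2*(1 - 10*m)/(-5*m^2 + m + 9)^2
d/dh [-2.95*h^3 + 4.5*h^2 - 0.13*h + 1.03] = -8.85*h^2 + 9.0*h - 0.13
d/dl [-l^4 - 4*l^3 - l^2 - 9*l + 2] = -4*l^3 - 12*l^2 - 2*l - 9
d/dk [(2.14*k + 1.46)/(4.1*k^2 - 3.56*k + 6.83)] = (-8.774*k^2 - 11.972*k + 19.8138)/(16.81*k^4 - 29.192*k^3 + 68.6796*k^2 - 48.6296*k + 46.6489)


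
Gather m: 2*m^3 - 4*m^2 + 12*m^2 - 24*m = 2*m^3 + 8*m^2 - 24*m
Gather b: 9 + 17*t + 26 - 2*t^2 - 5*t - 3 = -2*t^2 + 12*t + 32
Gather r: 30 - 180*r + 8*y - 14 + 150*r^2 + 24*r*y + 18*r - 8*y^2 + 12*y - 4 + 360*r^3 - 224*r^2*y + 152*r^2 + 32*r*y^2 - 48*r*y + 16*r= 360*r^3 + r^2*(302 - 224*y) + r*(32*y^2 - 24*y - 146) - 8*y^2 + 20*y + 12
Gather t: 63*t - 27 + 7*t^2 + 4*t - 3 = 7*t^2 + 67*t - 30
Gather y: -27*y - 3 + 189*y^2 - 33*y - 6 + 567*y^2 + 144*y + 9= 756*y^2 + 84*y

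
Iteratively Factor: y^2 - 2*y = (y - 2)*(y)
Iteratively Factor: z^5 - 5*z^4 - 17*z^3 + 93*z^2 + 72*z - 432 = (z + 3)*(z^4 - 8*z^3 + 7*z^2 + 72*z - 144) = (z - 4)*(z + 3)*(z^3 - 4*z^2 - 9*z + 36) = (z - 4)^2*(z + 3)*(z^2 - 9) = (z - 4)^2*(z + 3)^2*(z - 3)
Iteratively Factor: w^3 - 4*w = (w - 2)*(w^2 + 2*w) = (w - 2)*(w + 2)*(w)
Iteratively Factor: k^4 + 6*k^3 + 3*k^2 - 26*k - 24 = (k - 2)*(k^3 + 8*k^2 + 19*k + 12) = (k - 2)*(k + 4)*(k^2 + 4*k + 3) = (k - 2)*(k + 1)*(k + 4)*(k + 3)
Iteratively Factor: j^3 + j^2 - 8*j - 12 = (j + 2)*(j^2 - j - 6) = (j - 3)*(j + 2)*(j + 2)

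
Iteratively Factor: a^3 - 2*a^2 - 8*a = (a + 2)*(a^2 - 4*a) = a*(a + 2)*(a - 4)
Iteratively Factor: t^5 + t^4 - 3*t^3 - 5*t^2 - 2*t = (t - 2)*(t^4 + 3*t^3 + 3*t^2 + t) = t*(t - 2)*(t^3 + 3*t^2 + 3*t + 1) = t*(t - 2)*(t + 1)*(t^2 + 2*t + 1) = t*(t - 2)*(t + 1)^2*(t + 1)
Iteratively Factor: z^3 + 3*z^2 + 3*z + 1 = (z + 1)*(z^2 + 2*z + 1) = (z + 1)^2*(z + 1)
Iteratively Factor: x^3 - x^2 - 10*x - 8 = (x - 4)*(x^2 + 3*x + 2) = (x - 4)*(x + 1)*(x + 2)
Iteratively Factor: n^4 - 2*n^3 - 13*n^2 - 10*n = (n + 1)*(n^3 - 3*n^2 - 10*n) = (n + 1)*(n + 2)*(n^2 - 5*n) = (n - 5)*(n + 1)*(n + 2)*(n)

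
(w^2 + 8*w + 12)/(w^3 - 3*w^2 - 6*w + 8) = (w + 6)/(w^2 - 5*w + 4)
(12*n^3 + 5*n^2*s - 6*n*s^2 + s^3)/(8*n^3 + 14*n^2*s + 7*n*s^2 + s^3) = (12*n^2 - 7*n*s + s^2)/(8*n^2 + 6*n*s + s^2)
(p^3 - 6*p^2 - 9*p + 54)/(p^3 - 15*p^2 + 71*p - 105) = (p^2 - 3*p - 18)/(p^2 - 12*p + 35)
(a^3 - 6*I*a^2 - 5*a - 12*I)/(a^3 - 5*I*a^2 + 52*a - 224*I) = (a^2 - 2*I*a + 3)/(a^2 - I*a + 56)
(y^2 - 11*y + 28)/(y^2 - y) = (y^2 - 11*y + 28)/(y*(y - 1))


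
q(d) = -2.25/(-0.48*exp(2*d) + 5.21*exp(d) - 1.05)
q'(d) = -2.25*(0.96*exp(2*d) - 5.21*exp(d))/(-0.48*exp(2*d) + 5.21*exp(d) - 1.05)^2 = (11.7225 - 2.16*exp(d))*exp(d)/(0.48*exp(2*d) - 5.21*exp(d) + 1.05)^2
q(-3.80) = 2.41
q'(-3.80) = 0.30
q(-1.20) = -4.73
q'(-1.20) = 14.74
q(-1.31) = -7.01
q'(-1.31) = 29.20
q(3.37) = 0.01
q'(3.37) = -0.02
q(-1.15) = -4.08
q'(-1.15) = 11.49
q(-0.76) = -1.76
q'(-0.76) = 3.05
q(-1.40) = -10.94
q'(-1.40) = 65.29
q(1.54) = -0.18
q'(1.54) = 0.05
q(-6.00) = 2.17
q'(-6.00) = 0.03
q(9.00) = 0.00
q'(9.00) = 0.00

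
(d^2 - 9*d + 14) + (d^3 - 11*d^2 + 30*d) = d^3 - 10*d^2 + 21*d + 14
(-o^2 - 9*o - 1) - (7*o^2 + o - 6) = -8*o^2 - 10*o + 5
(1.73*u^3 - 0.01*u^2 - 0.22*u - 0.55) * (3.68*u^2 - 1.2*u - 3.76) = 6.3664*u^5 - 2.1128*u^4 - 7.3024*u^3 - 1.7224*u^2 + 1.4872*u + 2.068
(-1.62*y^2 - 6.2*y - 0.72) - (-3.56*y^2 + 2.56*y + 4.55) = 1.94*y^2 - 8.76*y - 5.27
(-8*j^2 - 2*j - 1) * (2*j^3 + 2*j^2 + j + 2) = -16*j^5 - 20*j^4 - 14*j^3 - 20*j^2 - 5*j - 2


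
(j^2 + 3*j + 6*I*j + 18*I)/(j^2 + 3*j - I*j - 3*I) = (j + 6*I)/(j - I)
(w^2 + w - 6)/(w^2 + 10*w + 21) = (w - 2)/(w + 7)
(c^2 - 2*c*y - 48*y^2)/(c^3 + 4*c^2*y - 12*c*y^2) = (-c + 8*y)/(c*(-c + 2*y))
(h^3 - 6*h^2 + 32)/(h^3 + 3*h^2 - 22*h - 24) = (h^2 - 2*h - 8)/(h^2 + 7*h + 6)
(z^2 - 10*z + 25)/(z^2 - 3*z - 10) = (z - 5)/(z + 2)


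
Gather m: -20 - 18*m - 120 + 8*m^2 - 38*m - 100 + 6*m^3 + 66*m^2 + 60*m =6*m^3 + 74*m^2 + 4*m - 240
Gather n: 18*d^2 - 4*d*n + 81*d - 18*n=18*d^2 + 81*d + n*(-4*d - 18)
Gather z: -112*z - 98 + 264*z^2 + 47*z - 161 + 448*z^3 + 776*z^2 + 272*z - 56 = 448*z^3 + 1040*z^2 + 207*z - 315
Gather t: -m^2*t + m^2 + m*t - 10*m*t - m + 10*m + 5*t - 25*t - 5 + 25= m^2 + 9*m + t*(-m^2 - 9*m - 20) + 20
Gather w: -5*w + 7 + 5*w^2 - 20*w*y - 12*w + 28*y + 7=5*w^2 + w*(-20*y - 17) + 28*y + 14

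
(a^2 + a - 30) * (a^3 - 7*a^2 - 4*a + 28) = a^5 - 6*a^4 - 41*a^3 + 234*a^2 + 148*a - 840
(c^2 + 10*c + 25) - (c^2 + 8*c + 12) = 2*c + 13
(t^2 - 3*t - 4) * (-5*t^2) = -5*t^4 + 15*t^3 + 20*t^2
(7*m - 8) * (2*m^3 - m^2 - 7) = 14*m^4 - 23*m^3 + 8*m^2 - 49*m + 56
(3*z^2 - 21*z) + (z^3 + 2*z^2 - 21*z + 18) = z^3 + 5*z^2 - 42*z + 18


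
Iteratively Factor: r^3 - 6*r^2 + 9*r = (r - 3)*(r^2 - 3*r) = r*(r - 3)*(r - 3)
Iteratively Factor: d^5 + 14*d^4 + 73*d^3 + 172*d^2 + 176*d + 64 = (d + 4)*(d^4 + 10*d^3 + 33*d^2 + 40*d + 16) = (d + 1)*(d + 4)*(d^3 + 9*d^2 + 24*d + 16) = (d + 1)*(d + 4)^2*(d^2 + 5*d + 4) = (d + 1)*(d + 4)^3*(d + 1)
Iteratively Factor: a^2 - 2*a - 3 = (a - 3)*(a + 1)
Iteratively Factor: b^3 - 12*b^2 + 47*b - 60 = (b - 3)*(b^2 - 9*b + 20) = (b - 5)*(b - 3)*(b - 4)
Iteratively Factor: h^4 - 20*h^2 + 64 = (h - 4)*(h^3 + 4*h^2 - 4*h - 16) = (h - 4)*(h - 2)*(h^2 + 6*h + 8) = (h - 4)*(h - 2)*(h + 2)*(h + 4)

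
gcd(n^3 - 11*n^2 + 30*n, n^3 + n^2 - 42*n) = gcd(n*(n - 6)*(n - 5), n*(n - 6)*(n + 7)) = n^2 - 6*n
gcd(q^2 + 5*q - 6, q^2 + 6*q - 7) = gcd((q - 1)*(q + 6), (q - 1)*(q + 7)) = q - 1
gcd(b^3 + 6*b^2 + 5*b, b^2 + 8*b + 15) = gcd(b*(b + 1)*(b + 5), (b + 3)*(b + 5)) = b + 5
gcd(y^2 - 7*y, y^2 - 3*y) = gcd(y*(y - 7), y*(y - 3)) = y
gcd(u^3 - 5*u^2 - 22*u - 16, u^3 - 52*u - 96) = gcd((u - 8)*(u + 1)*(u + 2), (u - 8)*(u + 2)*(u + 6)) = u^2 - 6*u - 16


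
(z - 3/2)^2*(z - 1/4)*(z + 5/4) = z^4 - 2*z^3 - 17*z^2/16 + 51*z/16 - 45/64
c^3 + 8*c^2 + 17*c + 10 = (c + 1)*(c + 2)*(c + 5)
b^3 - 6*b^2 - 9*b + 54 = (b - 6)*(b - 3)*(b + 3)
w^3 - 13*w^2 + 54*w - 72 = (w - 6)*(w - 4)*(w - 3)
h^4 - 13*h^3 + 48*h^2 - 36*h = h*(h - 6)^2*(h - 1)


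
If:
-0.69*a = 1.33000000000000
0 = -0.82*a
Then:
No Solution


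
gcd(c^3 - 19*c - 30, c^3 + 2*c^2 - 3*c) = c + 3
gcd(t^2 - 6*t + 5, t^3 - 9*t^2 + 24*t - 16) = t - 1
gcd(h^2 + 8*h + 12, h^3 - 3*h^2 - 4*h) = 1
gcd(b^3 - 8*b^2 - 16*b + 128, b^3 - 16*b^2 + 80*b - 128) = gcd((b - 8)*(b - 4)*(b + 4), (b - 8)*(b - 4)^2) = b^2 - 12*b + 32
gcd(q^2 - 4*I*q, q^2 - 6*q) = q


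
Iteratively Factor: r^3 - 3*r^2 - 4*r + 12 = (r + 2)*(r^2 - 5*r + 6) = (r - 3)*(r + 2)*(r - 2)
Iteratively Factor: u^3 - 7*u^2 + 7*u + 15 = (u - 5)*(u^2 - 2*u - 3) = (u - 5)*(u + 1)*(u - 3)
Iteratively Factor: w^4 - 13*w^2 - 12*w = (w + 1)*(w^3 - w^2 - 12*w) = (w - 4)*(w + 1)*(w^2 + 3*w) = (w - 4)*(w + 1)*(w + 3)*(w)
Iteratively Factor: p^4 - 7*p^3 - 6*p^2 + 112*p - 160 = (p - 2)*(p^3 - 5*p^2 - 16*p + 80) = (p - 2)*(p + 4)*(p^2 - 9*p + 20) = (p - 5)*(p - 2)*(p + 4)*(p - 4)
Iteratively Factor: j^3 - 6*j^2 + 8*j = (j)*(j^2 - 6*j + 8) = j*(j - 2)*(j - 4)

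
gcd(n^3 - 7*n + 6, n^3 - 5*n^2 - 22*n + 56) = n - 2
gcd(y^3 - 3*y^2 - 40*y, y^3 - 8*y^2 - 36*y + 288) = y - 8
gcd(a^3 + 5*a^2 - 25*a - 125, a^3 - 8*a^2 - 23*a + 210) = a + 5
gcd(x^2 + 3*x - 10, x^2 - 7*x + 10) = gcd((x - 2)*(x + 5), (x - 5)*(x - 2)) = x - 2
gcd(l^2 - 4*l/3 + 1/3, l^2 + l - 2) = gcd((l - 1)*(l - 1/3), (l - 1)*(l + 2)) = l - 1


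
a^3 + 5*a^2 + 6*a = a*(a + 2)*(a + 3)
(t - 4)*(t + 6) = t^2 + 2*t - 24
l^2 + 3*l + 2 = (l + 1)*(l + 2)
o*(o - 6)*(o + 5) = o^3 - o^2 - 30*o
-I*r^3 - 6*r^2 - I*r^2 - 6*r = r*(r - 6*I)*(-I*r - I)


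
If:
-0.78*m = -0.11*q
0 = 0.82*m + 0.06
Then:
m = -0.07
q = -0.52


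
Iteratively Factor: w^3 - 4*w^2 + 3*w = (w - 1)*(w^2 - 3*w) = (w - 3)*(w - 1)*(w)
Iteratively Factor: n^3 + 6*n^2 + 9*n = (n + 3)*(n^2 + 3*n) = (n + 3)^2*(n)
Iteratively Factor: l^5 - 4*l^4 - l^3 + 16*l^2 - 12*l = (l)*(l^4 - 4*l^3 - l^2 + 16*l - 12) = l*(l - 2)*(l^3 - 2*l^2 - 5*l + 6) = l*(l - 2)*(l - 1)*(l^2 - l - 6) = l*(l - 2)*(l - 1)*(l + 2)*(l - 3)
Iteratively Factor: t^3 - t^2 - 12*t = (t)*(t^2 - t - 12) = t*(t - 4)*(t + 3)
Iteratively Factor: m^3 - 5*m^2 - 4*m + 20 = (m - 5)*(m^2 - 4) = (m - 5)*(m + 2)*(m - 2)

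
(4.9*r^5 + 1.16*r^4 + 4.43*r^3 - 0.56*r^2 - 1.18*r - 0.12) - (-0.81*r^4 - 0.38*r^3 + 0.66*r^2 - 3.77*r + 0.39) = 4.9*r^5 + 1.97*r^4 + 4.81*r^3 - 1.22*r^2 + 2.59*r - 0.51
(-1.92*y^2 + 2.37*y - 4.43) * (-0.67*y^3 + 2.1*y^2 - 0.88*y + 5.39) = 1.2864*y^5 - 5.6199*y^4 + 9.6347*y^3 - 21.7374*y^2 + 16.6727*y - 23.8777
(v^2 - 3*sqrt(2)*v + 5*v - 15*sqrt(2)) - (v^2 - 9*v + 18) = -3*sqrt(2)*v + 14*v - 15*sqrt(2) - 18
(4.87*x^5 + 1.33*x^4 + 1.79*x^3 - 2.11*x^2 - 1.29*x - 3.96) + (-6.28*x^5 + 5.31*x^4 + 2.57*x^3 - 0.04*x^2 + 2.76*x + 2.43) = -1.41*x^5 + 6.64*x^4 + 4.36*x^3 - 2.15*x^2 + 1.47*x - 1.53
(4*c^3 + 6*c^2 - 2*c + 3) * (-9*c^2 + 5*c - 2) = -36*c^5 - 34*c^4 + 40*c^3 - 49*c^2 + 19*c - 6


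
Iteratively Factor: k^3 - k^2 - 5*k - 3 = (k + 1)*(k^2 - 2*k - 3) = (k - 3)*(k + 1)*(k + 1)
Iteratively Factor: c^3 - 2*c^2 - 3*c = (c - 3)*(c^2 + c) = c*(c - 3)*(c + 1)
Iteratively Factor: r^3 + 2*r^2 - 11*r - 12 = (r + 1)*(r^2 + r - 12) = (r - 3)*(r + 1)*(r + 4)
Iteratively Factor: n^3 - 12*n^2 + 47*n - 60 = (n - 5)*(n^2 - 7*n + 12) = (n - 5)*(n - 3)*(n - 4)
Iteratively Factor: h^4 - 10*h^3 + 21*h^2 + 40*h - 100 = (h - 5)*(h^3 - 5*h^2 - 4*h + 20) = (h - 5)*(h + 2)*(h^2 - 7*h + 10) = (h - 5)*(h - 2)*(h + 2)*(h - 5)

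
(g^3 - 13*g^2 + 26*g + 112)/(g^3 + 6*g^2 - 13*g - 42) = (g^2 - 15*g + 56)/(g^2 + 4*g - 21)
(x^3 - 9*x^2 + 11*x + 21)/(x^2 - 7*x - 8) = (x^2 - 10*x + 21)/(x - 8)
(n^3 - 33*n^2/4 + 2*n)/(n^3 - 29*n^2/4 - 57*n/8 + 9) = 2*n*(4*n - 1)/(8*n^2 + 6*n - 9)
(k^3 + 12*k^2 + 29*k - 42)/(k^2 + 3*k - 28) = (k^2 + 5*k - 6)/(k - 4)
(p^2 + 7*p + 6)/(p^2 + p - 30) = (p + 1)/(p - 5)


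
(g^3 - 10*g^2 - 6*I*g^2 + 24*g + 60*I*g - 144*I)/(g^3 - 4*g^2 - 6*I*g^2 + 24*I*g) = (g - 6)/g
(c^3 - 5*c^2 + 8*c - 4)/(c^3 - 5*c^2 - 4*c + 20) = (c^2 - 3*c + 2)/(c^2 - 3*c - 10)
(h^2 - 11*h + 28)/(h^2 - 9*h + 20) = (h - 7)/(h - 5)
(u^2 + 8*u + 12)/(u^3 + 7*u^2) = (u^2 + 8*u + 12)/(u^2*(u + 7))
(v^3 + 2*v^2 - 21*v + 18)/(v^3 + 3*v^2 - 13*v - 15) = (v^2 + 5*v - 6)/(v^2 + 6*v + 5)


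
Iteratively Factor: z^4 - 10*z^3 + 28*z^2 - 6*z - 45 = (z - 3)*(z^3 - 7*z^2 + 7*z + 15) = (z - 3)^2*(z^2 - 4*z - 5) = (z - 3)^2*(z + 1)*(z - 5)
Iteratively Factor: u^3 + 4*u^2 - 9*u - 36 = (u - 3)*(u^2 + 7*u + 12) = (u - 3)*(u + 4)*(u + 3)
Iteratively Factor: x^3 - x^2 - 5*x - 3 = (x + 1)*(x^2 - 2*x - 3) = (x + 1)^2*(x - 3)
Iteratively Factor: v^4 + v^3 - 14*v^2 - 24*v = (v + 2)*(v^3 - v^2 - 12*v) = (v - 4)*(v + 2)*(v^2 + 3*v) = (v - 4)*(v + 2)*(v + 3)*(v)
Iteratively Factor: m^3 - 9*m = (m + 3)*(m^2 - 3*m) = (m - 3)*(m + 3)*(m)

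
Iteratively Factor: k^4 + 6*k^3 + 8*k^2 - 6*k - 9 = (k + 1)*(k^3 + 5*k^2 + 3*k - 9) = (k - 1)*(k + 1)*(k^2 + 6*k + 9) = (k - 1)*(k + 1)*(k + 3)*(k + 3)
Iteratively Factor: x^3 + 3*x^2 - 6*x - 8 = (x - 2)*(x^2 + 5*x + 4) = (x - 2)*(x + 1)*(x + 4)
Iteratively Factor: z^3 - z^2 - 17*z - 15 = (z + 3)*(z^2 - 4*z - 5) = (z + 1)*(z + 3)*(z - 5)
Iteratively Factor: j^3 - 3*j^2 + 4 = (j + 1)*(j^2 - 4*j + 4) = (j - 2)*(j + 1)*(j - 2)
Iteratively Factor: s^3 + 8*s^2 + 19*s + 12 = (s + 3)*(s^2 + 5*s + 4) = (s + 1)*(s + 3)*(s + 4)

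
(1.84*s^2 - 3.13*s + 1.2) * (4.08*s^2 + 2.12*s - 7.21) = 7.5072*s^4 - 8.8696*s^3 - 15.006*s^2 + 25.1113*s - 8.652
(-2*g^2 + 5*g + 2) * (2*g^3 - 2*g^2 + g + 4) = -4*g^5 + 14*g^4 - 8*g^3 - 7*g^2 + 22*g + 8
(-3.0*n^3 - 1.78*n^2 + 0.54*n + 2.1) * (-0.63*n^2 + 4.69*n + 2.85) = 1.89*n^5 - 12.9486*n^4 - 17.2384*n^3 - 3.8634*n^2 + 11.388*n + 5.985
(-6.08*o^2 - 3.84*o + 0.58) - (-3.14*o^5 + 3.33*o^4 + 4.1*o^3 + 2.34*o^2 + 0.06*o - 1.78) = 3.14*o^5 - 3.33*o^4 - 4.1*o^3 - 8.42*o^2 - 3.9*o + 2.36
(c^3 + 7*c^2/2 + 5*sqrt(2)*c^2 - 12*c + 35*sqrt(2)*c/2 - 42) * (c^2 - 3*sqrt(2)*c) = c^5 + 2*sqrt(2)*c^4 + 7*c^4/2 - 42*c^3 + 7*sqrt(2)*c^3 - 147*c^2 + 36*sqrt(2)*c^2 + 126*sqrt(2)*c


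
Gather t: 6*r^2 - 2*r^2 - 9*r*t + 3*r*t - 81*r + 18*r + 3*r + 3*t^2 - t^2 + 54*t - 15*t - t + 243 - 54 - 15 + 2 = 4*r^2 - 60*r + 2*t^2 + t*(38 - 6*r) + 176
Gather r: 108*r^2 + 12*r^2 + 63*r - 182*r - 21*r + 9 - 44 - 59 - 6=120*r^2 - 140*r - 100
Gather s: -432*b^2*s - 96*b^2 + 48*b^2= -432*b^2*s - 48*b^2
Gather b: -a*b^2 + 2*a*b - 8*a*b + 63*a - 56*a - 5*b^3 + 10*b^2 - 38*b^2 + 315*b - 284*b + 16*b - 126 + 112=7*a - 5*b^3 + b^2*(-a - 28) + b*(47 - 6*a) - 14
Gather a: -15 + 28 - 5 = 8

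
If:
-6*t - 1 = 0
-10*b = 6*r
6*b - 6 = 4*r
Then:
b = 9/19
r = -15/19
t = -1/6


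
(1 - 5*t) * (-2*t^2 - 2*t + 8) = 10*t^3 + 8*t^2 - 42*t + 8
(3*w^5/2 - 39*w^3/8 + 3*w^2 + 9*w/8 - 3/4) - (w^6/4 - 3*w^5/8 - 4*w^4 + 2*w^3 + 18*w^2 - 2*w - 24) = -w^6/4 + 15*w^5/8 + 4*w^4 - 55*w^3/8 - 15*w^2 + 25*w/8 + 93/4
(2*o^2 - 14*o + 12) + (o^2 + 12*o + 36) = 3*o^2 - 2*o + 48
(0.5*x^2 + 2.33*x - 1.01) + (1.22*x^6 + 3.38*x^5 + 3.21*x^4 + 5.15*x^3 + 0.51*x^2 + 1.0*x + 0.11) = 1.22*x^6 + 3.38*x^5 + 3.21*x^4 + 5.15*x^3 + 1.01*x^2 + 3.33*x - 0.9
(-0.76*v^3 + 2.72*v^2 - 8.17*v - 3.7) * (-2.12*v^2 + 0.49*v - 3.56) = 1.6112*v^5 - 6.1388*v^4 + 21.3588*v^3 - 5.8425*v^2 + 27.2722*v + 13.172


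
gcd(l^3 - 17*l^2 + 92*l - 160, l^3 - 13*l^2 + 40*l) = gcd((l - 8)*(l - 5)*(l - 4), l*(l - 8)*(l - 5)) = l^2 - 13*l + 40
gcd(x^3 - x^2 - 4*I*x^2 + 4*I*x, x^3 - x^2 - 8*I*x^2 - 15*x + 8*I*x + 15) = x - 1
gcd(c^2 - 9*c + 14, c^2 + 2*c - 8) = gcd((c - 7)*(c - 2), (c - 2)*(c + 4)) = c - 2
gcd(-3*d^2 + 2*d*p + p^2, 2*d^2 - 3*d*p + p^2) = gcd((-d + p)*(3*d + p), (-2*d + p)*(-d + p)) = -d + p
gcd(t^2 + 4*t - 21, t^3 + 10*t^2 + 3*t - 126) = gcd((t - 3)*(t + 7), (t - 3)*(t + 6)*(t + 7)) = t^2 + 4*t - 21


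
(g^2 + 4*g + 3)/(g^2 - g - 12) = (g + 1)/(g - 4)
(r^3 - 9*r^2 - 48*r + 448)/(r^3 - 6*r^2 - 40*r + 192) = (r^2 - r - 56)/(r^2 + 2*r - 24)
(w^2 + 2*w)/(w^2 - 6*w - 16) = w/(w - 8)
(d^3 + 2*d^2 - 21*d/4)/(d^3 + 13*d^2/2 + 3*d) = (4*d^2 + 8*d - 21)/(2*(2*d^2 + 13*d + 6))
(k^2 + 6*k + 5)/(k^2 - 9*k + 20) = (k^2 + 6*k + 5)/(k^2 - 9*k + 20)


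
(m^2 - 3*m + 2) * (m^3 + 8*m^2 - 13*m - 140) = m^5 + 5*m^4 - 35*m^3 - 85*m^2 + 394*m - 280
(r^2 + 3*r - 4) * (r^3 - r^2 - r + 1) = r^5 + 2*r^4 - 8*r^3 + 2*r^2 + 7*r - 4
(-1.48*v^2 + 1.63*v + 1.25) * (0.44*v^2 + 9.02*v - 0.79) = -0.6512*v^4 - 12.6324*v^3 + 16.4218*v^2 + 9.9873*v - 0.9875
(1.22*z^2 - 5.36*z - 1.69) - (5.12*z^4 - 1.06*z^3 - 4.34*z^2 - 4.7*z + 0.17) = -5.12*z^4 + 1.06*z^3 + 5.56*z^2 - 0.66*z - 1.86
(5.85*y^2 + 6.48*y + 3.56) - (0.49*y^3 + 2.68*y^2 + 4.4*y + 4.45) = -0.49*y^3 + 3.17*y^2 + 2.08*y - 0.89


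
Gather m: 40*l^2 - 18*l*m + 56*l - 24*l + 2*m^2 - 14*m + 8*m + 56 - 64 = 40*l^2 + 32*l + 2*m^2 + m*(-18*l - 6) - 8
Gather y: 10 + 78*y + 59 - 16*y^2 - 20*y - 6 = -16*y^2 + 58*y + 63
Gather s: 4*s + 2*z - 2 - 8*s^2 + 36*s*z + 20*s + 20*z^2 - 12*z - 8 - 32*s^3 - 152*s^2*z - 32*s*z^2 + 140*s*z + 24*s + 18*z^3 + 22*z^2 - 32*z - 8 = -32*s^3 + s^2*(-152*z - 8) + s*(-32*z^2 + 176*z + 48) + 18*z^3 + 42*z^2 - 42*z - 18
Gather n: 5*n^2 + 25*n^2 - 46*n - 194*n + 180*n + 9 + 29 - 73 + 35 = 30*n^2 - 60*n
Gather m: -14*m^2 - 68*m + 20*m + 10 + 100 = -14*m^2 - 48*m + 110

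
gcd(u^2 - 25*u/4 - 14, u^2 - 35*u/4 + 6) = u - 8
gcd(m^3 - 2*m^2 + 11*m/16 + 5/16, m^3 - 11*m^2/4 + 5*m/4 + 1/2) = m^2 - 3*m/4 - 1/4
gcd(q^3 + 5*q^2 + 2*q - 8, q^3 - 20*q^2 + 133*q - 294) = 1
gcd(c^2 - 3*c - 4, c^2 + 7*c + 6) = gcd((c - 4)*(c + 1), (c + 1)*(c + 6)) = c + 1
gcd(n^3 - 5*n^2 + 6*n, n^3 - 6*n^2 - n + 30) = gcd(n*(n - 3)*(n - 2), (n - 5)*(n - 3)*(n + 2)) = n - 3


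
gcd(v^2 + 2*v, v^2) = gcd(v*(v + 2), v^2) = v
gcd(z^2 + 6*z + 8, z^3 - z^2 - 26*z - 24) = z + 4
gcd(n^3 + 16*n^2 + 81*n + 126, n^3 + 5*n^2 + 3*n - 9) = n + 3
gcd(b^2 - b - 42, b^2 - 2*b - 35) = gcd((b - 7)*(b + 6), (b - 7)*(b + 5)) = b - 7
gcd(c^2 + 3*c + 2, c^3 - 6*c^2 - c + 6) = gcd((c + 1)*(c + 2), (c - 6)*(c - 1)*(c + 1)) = c + 1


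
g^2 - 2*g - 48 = (g - 8)*(g + 6)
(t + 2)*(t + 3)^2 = t^3 + 8*t^2 + 21*t + 18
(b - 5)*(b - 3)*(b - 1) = b^3 - 9*b^2 + 23*b - 15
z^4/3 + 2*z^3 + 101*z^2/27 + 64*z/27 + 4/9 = (z/3 + 1)*(z + 1/3)*(z + 2/3)*(z + 2)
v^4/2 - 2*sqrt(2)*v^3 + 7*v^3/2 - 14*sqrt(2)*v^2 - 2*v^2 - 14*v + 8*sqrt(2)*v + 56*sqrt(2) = (v/2 + 1)*(v - 2)*(v + 7)*(v - 4*sqrt(2))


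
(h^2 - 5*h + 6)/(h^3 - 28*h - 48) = (-h^2 + 5*h - 6)/(-h^3 + 28*h + 48)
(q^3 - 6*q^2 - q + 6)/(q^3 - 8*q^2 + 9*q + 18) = (q - 1)/(q - 3)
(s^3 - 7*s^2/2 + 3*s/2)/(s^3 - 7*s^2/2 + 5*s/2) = (2*s^2 - 7*s + 3)/(2*s^2 - 7*s + 5)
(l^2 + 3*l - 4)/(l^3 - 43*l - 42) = (-l^2 - 3*l + 4)/(-l^3 + 43*l + 42)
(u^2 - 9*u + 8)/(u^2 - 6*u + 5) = (u - 8)/(u - 5)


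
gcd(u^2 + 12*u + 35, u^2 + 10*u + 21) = u + 7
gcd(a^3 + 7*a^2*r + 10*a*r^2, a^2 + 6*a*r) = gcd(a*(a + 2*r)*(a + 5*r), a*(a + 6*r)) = a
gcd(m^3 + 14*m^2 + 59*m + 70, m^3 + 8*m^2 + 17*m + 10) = m^2 + 7*m + 10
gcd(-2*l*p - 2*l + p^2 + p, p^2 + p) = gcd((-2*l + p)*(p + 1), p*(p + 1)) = p + 1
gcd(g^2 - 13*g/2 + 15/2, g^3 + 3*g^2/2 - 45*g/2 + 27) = g - 3/2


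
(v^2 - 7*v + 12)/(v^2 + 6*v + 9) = (v^2 - 7*v + 12)/(v^2 + 6*v + 9)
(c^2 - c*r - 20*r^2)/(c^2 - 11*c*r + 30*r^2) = (-c - 4*r)/(-c + 6*r)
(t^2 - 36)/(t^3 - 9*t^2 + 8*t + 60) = (t + 6)/(t^2 - 3*t - 10)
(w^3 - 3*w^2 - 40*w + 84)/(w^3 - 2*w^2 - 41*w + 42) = (w - 2)/(w - 1)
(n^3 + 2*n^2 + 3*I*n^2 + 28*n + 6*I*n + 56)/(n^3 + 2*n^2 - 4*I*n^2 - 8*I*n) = (n + 7*I)/n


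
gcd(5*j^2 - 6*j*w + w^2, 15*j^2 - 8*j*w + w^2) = -5*j + w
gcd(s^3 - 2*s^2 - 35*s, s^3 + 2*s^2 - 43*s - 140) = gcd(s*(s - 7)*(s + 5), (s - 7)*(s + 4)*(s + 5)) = s^2 - 2*s - 35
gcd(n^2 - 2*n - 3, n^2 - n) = 1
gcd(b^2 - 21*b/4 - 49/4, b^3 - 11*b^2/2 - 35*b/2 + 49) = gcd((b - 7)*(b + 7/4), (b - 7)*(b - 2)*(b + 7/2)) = b - 7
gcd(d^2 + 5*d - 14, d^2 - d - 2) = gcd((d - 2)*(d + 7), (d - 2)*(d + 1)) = d - 2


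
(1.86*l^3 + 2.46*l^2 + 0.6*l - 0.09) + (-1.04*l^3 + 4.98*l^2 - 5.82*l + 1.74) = 0.82*l^3 + 7.44*l^2 - 5.22*l + 1.65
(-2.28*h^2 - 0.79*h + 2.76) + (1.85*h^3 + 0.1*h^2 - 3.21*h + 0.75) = 1.85*h^3 - 2.18*h^2 - 4.0*h + 3.51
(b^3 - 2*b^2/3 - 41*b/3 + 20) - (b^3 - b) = -2*b^2/3 - 38*b/3 + 20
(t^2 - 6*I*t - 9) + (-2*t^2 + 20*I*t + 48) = -t^2 + 14*I*t + 39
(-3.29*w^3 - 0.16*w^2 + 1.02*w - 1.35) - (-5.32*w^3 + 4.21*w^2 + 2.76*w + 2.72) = 2.03*w^3 - 4.37*w^2 - 1.74*w - 4.07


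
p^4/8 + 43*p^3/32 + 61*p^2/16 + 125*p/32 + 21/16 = (p/4 + 1/2)*(p/2 + 1/2)*(p + 3/4)*(p + 7)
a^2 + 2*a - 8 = (a - 2)*(a + 4)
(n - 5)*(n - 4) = n^2 - 9*n + 20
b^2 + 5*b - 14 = (b - 2)*(b + 7)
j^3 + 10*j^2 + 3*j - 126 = (j - 3)*(j + 6)*(j + 7)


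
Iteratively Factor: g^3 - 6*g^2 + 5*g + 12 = (g + 1)*(g^2 - 7*g + 12) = (g - 4)*(g + 1)*(g - 3)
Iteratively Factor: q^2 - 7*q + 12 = (q - 4)*(q - 3)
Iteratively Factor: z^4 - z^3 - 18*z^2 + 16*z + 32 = (z - 4)*(z^3 + 3*z^2 - 6*z - 8) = (z - 4)*(z + 1)*(z^2 + 2*z - 8) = (z - 4)*(z - 2)*(z + 1)*(z + 4)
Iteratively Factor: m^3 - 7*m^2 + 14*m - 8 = (m - 2)*(m^2 - 5*m + 4) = (m - 2)*(m - 1)*(m - 4)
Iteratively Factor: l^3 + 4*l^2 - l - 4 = (l + 1)*(l^2 + 3*l - 4) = (l - 1)*(l + 1)*(l + 4)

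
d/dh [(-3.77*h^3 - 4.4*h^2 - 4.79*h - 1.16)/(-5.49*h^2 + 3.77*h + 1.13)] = (20.6973*h^4 - 28.4258*h^3 - 55.6654*h^2 - 22.6808*h - 1.0395)/(30.1401*h^4 - 41.3946*h^3 + 1.8055*h^2 + 8.5202*h + 1.2769)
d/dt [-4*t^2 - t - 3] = -8*t - 1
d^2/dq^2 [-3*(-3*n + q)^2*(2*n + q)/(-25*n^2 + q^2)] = n^2*(12300*n^3 - 9900*n^2*q + 1476*n*q^2 - 132*q^3)/(-15625*n^6 + 1875*n^4*q^2 - 75*n^2*q^4 + q^6)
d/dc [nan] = 0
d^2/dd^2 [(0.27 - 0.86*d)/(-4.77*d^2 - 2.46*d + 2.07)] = ((0.86*d - 0.27)*(9.54*d + 2.46)*(19.08*d + 4.92) - (24.6132*d + 1.6554)*(4.77*d^2 + 2.46*d - 2.07))/(4.77*d^2 + 2.46*d - 2.07)^3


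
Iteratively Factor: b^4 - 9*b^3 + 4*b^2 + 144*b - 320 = (b - 4)*(b^3 - 5*b^2 - 16*b + 80) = (b - 5)*(b - 4)*(b^2 - 16) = (b - 5)*(b - 4)^2*(b + 4)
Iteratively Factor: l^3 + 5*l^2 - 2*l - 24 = (l + 4)*(l^2 + l - 6) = (l + 3)*(l + 4)*(l - 2)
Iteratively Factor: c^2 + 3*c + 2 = (c + 1)*(c + 2)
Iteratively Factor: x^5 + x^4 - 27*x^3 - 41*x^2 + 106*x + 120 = (x - 2)*(x^4 + 3*x^3 - 21*x^2 - 83*x - 60) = (x - 2)*(x + 4)*(x^3 - x^2 - 17*x - 15) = (x - 5)*(x - 2)*(x + 4)*(x^2 + 4*x + 3) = (x - 5)*(x - 2)*(x + 3)*(x + 4)*(x + 1)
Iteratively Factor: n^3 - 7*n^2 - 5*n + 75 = (n + 3)*(n^2 - 10*n + 25) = (n - 5)*(n + 3)*(n - 5)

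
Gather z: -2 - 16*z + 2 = -16*z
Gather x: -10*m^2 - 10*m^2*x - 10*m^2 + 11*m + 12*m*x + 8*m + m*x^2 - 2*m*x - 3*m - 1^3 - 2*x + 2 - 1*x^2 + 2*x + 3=-20*m^2 + 16*m + x^2*(m - 1) + x*(-10*m^2 + 10*m) + 4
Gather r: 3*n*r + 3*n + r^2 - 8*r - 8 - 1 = 3*n + r^2 + r*(3*n - 8) - 9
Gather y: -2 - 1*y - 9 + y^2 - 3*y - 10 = y^2 - 4*y - 21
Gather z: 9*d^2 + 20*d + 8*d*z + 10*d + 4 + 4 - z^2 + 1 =9*d^2 + 8*d*z + 30*d - z^2 + 9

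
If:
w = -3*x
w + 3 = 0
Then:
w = -3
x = 1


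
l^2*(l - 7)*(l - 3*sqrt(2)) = l^4 - 7*l^3 - 3*sqrt(2)*l^3 + 21*sqrt(2)*l^2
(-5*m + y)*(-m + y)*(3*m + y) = 15*m^3 - 13*m^2*y - 3*m*y^2 + y^3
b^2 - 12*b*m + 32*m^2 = (b - 8*m)*(b - 4*m)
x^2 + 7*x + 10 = (x + 2)*(x + 5)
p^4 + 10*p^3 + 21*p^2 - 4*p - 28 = (p - 1)*(p + 2)^2*(p + 7)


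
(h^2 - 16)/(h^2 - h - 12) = (h + 4)/(h + 3)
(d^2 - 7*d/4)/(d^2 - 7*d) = (d - 7/4)/(d - 7)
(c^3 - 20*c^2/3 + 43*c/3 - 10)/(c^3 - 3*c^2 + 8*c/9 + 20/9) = 3*(c - 3)/(3*c + 2)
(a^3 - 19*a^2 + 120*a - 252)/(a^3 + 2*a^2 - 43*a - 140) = (a^2 - 12*a + 36)/(a^2 + 9*a + 20)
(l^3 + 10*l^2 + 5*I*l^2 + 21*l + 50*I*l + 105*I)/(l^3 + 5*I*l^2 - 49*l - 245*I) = (l + 3)/(l - 7)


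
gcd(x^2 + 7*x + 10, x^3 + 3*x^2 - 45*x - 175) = x + 5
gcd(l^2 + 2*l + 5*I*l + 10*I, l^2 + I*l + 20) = l + 5*I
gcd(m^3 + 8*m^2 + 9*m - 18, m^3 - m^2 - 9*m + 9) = m^2 + 2*m - 3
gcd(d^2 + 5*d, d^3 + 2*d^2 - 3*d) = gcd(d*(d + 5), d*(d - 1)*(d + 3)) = d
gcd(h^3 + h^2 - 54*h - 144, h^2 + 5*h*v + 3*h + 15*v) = h + 3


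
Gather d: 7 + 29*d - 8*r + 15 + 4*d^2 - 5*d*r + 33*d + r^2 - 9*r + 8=4*d^2 + d*(62 - 5*r) + r^2 - 17*r + 30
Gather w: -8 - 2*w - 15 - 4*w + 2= -6*w - 21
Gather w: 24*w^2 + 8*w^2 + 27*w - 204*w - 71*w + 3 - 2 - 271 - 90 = 32*w^2 - 248*w - 360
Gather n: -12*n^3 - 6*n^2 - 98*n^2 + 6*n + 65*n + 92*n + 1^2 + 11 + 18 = -12*n^3 - 104*n^2 + 163*n + 30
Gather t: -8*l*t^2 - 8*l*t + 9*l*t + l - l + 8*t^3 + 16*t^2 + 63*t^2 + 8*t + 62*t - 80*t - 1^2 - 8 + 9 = 8*t^3 + t^2*(79 - 8*l) + t*(l - 10)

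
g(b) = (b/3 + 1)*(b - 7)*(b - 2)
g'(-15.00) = 280.67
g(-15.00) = -1496.00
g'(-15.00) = 280.67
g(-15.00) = -1496.00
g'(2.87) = -7.58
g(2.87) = -7.03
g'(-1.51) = 3.99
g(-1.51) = 14.84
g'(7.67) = 23.82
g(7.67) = 13.51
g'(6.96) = 16.27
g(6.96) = -0.66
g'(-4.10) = 28.88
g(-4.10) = -24.83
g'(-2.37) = 10.76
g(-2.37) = 8.60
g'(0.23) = -5.20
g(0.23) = 12.90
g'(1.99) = -8.33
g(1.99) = 0.08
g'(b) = (b/3 + 1)*(b - 7) + (b/3 + 1)*(b - 2) + (b - 7)*(b - 2)/3 = b^2 - 4*b - 13/3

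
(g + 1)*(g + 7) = g^2 + 8*g + 7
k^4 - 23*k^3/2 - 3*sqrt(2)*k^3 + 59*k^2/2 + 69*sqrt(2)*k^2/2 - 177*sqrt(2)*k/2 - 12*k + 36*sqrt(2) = (k - 8)*(k - 3)*(k - 1/2)*(k - 3*sqrt(2))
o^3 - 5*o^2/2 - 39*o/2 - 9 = (o - 6)*(o + 1/2)*(o + 3)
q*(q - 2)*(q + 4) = q^3 + 2*q^2 - 8*q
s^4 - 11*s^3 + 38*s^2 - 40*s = s*(s - 5)*(s - 4)*(s - 2)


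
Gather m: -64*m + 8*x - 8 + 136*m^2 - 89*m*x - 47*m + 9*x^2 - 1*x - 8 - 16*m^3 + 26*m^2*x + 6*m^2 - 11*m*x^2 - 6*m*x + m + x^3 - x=-16*m^3 + m^2*(26*x + 142) + m*(-11*x^2 - 95*x - 110) + x^3 + 9*x^2 + 6*x - 16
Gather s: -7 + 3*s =3*s - 7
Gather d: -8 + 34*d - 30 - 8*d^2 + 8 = -8*d^2 + 34*d - 30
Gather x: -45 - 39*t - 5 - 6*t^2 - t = -6*t^2 - 40*t - 50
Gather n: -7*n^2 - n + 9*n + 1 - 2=-7*n^2 + 8*n - 1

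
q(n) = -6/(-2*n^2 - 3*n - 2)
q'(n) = -6*(4*n + 3)/(-2*n^2 - 3*n - 2)^2 = 6*(-4*n - 3)/(2*n^2 + 3*n + 2)^2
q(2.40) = 0.29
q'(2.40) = -0.18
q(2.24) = 0.32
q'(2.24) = -0.20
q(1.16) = 0.73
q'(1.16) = -0.69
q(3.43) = 0.17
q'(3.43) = -0.08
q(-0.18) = 3.93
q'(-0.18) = -5.88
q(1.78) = 0.44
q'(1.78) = -0.32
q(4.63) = 0.10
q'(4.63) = -0.04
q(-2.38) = 0.97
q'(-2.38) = 1.02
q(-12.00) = 0.02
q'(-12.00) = 0.00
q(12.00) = 0.02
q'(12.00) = 0.00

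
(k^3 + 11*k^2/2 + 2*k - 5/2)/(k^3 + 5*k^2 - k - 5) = (k - 1/2)/(k - 1)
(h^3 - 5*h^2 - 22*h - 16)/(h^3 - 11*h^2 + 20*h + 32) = (h + 2)/(h - 4)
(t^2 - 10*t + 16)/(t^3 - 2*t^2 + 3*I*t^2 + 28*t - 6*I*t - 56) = (t - 8)/(t^2 + 3*I*t + 28)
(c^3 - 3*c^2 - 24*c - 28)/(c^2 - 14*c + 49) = (c^2 + 4*c + 4)/(c - 7)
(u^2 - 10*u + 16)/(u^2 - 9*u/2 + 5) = 2*(u - 8)/(2*u - 5)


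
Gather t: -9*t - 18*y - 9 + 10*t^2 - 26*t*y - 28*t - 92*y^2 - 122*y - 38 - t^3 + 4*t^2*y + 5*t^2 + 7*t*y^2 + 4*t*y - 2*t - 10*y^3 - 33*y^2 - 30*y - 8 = -t^3 + t^2*(4*y + 15) + t*(7*y^2 - 22*y - 39) - 10*y^3 - 125*y^2 - 170*y - 55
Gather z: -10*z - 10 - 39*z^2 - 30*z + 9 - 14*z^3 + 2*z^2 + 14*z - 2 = -14*z^3 - 37*z^2 - 26*z - 3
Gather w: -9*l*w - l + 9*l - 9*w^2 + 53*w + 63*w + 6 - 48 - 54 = 8*l - 9*w^2 + w*(116 - 9*l) - 96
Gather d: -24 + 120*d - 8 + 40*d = 160*d - 32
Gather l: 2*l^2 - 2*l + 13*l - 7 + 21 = 2*l^2 + 11*l + 14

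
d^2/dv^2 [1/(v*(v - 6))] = 2*(v^2 + v*(v - 6) + (v - 6)^2)/(v^3*(v - 6)^3)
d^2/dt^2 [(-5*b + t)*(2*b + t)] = 2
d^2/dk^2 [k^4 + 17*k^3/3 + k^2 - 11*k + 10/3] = 12*k^2 + 34*k + 2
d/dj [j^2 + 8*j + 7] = 2*j + 8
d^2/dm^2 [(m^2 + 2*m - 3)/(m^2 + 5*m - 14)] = 6*(-m^3 + 11*m^2 + 13*m + 73)/(m^6 + 15*m^5 + 33*m^4 - 295*m^3 - 462*m^2 + 2940*m - 2744)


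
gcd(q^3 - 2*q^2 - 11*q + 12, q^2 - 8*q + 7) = q - 1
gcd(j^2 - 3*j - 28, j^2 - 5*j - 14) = j - 7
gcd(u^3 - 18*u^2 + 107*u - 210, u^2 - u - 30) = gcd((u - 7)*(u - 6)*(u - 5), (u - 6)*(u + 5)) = u - 6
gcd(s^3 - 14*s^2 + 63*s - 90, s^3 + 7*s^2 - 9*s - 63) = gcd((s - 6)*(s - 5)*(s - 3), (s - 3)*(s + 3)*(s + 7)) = s - 3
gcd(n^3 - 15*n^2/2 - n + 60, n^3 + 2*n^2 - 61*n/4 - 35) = n^2 - 3*n/2 - 10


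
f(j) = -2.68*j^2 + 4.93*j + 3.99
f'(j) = 4.93 - 5.36*j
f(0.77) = 6.20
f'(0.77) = 0.80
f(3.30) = -8.93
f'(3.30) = -12.76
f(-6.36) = -135.77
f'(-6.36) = 39.02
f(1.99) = 3.19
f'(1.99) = -5.74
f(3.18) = -7.43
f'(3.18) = -12.11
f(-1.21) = -5.90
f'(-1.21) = 11.42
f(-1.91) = -15.20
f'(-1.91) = 15.17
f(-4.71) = -78.68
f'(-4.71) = 30.18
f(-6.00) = -122.07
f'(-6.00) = 37.09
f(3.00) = -5.34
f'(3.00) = -11.15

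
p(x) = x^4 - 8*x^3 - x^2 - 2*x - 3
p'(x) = 4*x^3 - 24*x^2 - 2*x - 2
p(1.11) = -15.88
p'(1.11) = -28.32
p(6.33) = -479.30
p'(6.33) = 38.23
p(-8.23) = 8993.01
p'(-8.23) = -3840.90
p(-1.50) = 29.81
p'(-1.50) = -66.50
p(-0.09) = -2.82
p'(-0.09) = -2.02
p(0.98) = -12.53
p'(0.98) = -23.24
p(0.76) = -8.28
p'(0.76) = -15.63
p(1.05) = -14.25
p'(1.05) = -25.93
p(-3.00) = 291.00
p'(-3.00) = -320.00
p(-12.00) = 34437.00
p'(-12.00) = -10346.00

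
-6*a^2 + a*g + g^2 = (-2*a + g)*(3*a + g)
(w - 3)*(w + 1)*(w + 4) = w^3 + 2*w^2 - 11*w - 12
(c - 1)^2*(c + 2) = c^3 - 3*c + 2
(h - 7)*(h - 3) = h^2 - 10*h + 21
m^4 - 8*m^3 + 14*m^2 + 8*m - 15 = (m - 5)*(m - 3)*(m - 1)*(m + 1)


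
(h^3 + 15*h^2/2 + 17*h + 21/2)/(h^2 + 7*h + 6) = (2*h^2 + 13*h + 21)/(2*(h + 6))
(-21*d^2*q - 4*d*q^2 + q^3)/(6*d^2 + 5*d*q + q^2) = q*(-7*d + q)/(2*d + q)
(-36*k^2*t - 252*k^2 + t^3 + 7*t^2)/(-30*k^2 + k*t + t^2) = (-6*k*t - 42*k + t^2 + 7*t)/(-5*k + t)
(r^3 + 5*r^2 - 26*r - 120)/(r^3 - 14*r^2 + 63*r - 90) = (r^2 + 10*r + 24)/(r^2 - 9*r + 18)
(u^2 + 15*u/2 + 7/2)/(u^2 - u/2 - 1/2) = (u + 7)/(u - 1)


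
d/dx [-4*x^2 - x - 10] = -8*x - 1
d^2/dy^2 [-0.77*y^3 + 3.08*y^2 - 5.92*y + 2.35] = 6.16 - 4.62*y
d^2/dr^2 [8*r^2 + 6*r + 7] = 16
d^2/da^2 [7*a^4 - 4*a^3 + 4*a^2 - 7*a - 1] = 84*a^2 - 24*a + 8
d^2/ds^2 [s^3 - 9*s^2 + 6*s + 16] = 6*s - 18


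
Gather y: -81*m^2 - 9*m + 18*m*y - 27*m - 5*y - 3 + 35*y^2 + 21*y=-81*m^2 - 36*m + 35*y^2 + y*(18*m + 16) - 3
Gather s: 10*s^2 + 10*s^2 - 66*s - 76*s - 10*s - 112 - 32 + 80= 20*s^2 - 152*s - 64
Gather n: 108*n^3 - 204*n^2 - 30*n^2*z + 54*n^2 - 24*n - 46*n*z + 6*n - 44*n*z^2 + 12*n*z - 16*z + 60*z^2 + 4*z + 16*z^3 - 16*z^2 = 108*n^3 + n^2*(-30*z - 150) + n*(-44*z^2 - 34*z - 18) + 16*z^3 + 44*z^2 - 12*z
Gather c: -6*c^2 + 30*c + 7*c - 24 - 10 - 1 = -6*c^2 + 37*c - 35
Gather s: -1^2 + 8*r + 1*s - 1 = 8*r + s - 2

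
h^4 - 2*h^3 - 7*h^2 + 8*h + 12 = (h - 3)*(h - 2)*(h + 1)*(h + 2)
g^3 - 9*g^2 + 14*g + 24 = (g - 6)*(g - 4)*(g + 1)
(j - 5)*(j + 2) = j^2 - 3*j - 10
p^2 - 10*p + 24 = (p - 6)*(p - 4)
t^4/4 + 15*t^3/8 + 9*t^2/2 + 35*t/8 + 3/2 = (t/4 + 1)*(t + 1)^2*(t + 3/2)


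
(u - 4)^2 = u^2 - 8*u + 16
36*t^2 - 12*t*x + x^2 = (-6*t + x)^2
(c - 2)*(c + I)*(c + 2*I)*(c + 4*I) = c^4 - 2*c^3 + 7*I*c^3 - 14*c^2 - 14*I*c^2 + 28*c - 8*I*c + 16*I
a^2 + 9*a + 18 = (a + 3)*(a + 6)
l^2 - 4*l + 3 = (l - 3)*(l - 1)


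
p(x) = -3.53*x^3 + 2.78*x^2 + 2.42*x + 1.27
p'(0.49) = 2.60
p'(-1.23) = -20.44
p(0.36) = 2.34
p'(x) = -10.59*x^2 + 5.56*x + 2.42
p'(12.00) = -1455.82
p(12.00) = -5669.21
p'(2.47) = -48.46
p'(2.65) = -57.21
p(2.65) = -38.49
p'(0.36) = 3.05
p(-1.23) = 9.07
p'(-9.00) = -905.41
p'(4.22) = -162.71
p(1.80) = -5.95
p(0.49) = 2.71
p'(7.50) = -551.57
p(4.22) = -204.29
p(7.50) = -1313.42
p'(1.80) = -21.88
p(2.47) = -28.99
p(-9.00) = 2778.04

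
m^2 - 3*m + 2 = (m - 2)*(m - 1)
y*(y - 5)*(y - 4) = y^3 - 9*y^2 + 20*y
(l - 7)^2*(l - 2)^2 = l^4 - 18*l^3 + 109*l^2 - 252*l + 196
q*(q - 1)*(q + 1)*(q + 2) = q^4 + 2*q^3 - q^2 - 2*q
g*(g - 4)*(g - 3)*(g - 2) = g^4 - 9*g^3 + 26*g^2 - 24*g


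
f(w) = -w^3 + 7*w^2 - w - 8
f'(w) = -3*w^2 + 14*w - 1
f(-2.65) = 62.42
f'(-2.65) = -59.17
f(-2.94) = 80.86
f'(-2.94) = -68.09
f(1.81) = 7.19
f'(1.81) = 14.51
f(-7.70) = 871.26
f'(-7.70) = -286.67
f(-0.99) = 0.82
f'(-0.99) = -17.80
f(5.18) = 35.65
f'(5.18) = -8.98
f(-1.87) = 24.89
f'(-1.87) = -37.67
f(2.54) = 18.23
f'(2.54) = 15.21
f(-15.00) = 4957.00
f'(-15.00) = -886.00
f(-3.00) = 85.00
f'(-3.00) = -70.00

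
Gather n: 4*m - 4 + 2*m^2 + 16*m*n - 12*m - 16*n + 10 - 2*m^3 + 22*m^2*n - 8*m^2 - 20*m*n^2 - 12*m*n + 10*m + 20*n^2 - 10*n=-2*m^3 - 6*m^2 + 2*m + n^2*(20 - 20*m) + n*(22*m^2 + 4*m - 26) + 6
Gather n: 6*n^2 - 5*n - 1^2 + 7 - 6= 6*n^2 - 5*n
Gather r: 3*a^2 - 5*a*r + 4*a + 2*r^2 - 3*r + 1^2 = 3*a^2 + 4*a + 2*r^2 + r*(-5*a - 3) + 1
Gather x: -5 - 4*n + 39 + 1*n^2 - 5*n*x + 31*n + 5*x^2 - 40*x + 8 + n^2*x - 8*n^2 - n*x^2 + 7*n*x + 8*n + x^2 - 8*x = -7*n^2 + 35*n + x^2*(6 - n) + x*(n^2 + 2*n - 48) + 42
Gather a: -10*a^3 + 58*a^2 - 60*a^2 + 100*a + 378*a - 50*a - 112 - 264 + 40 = -10*a^3 - 2*a^2 + 428*a - 336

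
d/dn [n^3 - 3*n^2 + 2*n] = 3*n^2 - 6*n + 2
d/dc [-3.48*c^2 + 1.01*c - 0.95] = 1.01 - 6.96*c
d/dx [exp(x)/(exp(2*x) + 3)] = (3 - exp(2*x))*exp(x)/(exp(4*x) + 6*exp(2*x) + 9)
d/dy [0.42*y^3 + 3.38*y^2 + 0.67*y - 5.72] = 1.26*y^2 + 6.76*y + 0.67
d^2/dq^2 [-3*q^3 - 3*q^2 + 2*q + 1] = -18*q - 6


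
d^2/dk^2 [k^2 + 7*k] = 2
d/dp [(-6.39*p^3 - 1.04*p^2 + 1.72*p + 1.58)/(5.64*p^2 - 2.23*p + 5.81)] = (-36.0396*p^4 + 28.4994*p^3 - 118.7593*p^2 - 29.9072*p + 13.5166)/(31.8096*p^4 - 25.1544*p^3 + 70.5097*p^2 - 25.9126*p + 33.7561)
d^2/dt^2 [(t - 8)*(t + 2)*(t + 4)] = 6*t - 4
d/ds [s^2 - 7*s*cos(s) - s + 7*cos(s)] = 7*s*sin(s) + 2*s - 7*sqrt(2)*sin(s + pi/4) - 1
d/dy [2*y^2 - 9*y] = 4*y - 9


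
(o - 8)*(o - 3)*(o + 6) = o^3 - 5*o^2 - 42*o + 144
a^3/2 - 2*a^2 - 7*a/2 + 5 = (a/2 + 1)*(a - 5)*(a - 1)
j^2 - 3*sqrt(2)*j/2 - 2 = (j - 2*sqrt(2))*(j + sqrt(2)/2)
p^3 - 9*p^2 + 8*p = p*(p - 8)*(p - 1)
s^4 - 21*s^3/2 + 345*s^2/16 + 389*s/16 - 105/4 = (s - 7)*(s - 4)*(s - 3/4)*(s + 5/4)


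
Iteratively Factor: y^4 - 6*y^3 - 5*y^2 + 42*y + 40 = (y + 1)*(y^3 - 7*y^2 + 2*y + 40) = (y - 4)*(y + 1)*(y^2 - 3*y - 10) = (y - 5)*(y - 4)*(y + 1)*(y + 2)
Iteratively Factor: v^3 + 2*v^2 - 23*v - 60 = (v + 4)*(v^2 - 2*v - 15) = (v - 5)*(v + 4)*(v + 3)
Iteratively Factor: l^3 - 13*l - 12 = (l + 3)*(l^2 - 3*l - 4) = (l + 1)*(l + 3)*(l - 4)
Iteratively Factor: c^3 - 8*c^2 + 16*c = (c - 4)*(c^2 - 4*c) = (c - 4)^2*(c)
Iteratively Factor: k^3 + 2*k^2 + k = (k + 1)*(k^2 + k) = (k + 1)^2*(k)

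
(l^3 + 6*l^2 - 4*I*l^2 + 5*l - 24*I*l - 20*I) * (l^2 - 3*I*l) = l^5 + 6*l^4 - 7*I*l^4 - 7*l^3 - 42*I*l^3 - 72*l^2 - 35*I*l^2 - 60*l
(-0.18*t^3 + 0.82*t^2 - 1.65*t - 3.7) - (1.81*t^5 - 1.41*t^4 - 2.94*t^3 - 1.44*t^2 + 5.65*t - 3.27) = -1.81*t^5 + 1.41*t^4 + 2.76*t^3 + 2.26*t^2 - 7.3*t - 0.43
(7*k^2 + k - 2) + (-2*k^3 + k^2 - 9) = -2*k^3 + 8*k^2 + k - 11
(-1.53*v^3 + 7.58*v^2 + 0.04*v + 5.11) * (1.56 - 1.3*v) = 1.989*v^4 - 12.2408*v^3 + 11.7728*v^2 - 6.5806*v + 7.9716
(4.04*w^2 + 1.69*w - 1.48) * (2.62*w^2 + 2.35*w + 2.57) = 10.5848*w^4 + 13.9218*w^3 + 10.4767*w^2 + 0.865299999999999*w - 3.8036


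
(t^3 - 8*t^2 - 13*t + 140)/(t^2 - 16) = (t^2 - 12*t + 35)/(t - 4)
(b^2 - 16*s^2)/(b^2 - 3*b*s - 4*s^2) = (b + 4*s)/(b + s)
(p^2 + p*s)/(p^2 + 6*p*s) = (p + s)/(p + 6*s)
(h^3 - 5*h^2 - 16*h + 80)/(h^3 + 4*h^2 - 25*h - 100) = (h - 4)/(h + 5)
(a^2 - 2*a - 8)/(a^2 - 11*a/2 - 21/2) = 2*(-a^2 + 2*a + 8)/(-2*a^2 + 11*a + 21)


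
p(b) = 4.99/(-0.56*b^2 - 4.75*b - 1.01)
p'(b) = 4.99*(1.12*b + 4.75)/(-0.56*b^2 - 4.75*b - 1.01)^2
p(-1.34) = 1.15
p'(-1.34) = 0.86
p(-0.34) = 9.24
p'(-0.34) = 74.69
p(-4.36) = 0.55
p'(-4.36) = -0.01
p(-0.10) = -9.23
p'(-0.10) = 79.19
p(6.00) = -0.10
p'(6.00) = 0.02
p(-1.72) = 0.91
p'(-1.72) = 0.47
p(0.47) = -1.48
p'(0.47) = 2.32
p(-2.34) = 0.71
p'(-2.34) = 0.21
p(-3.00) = 0.61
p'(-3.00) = 0.10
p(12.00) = -0.04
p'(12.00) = 0.00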